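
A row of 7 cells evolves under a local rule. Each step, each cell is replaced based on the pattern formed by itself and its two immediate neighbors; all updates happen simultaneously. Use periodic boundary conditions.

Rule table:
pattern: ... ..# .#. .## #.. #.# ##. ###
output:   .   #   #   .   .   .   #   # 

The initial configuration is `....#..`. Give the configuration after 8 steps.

#.#.#..

...##..
..#.#..
.##.#..
#.#.#..
#.#.#.#
#.#.#..  (repeats step 4; period 2)
step 8: #.#.#..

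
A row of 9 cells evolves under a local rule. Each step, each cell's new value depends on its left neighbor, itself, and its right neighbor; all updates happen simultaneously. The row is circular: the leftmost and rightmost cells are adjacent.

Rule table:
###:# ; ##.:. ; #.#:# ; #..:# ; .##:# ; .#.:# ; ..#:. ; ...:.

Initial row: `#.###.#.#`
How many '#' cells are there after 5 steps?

.###.####
###.####.
##.####.#
#.####.##
.####.###
count of #: 7

7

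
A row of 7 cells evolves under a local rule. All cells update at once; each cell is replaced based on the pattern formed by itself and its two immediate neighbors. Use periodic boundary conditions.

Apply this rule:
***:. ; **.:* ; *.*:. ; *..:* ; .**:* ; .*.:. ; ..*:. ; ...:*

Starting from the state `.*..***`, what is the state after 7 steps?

..*.*.*
*......
.*****.
.*...**
..**.**
*.**.**
*.**.*.

*.**.*.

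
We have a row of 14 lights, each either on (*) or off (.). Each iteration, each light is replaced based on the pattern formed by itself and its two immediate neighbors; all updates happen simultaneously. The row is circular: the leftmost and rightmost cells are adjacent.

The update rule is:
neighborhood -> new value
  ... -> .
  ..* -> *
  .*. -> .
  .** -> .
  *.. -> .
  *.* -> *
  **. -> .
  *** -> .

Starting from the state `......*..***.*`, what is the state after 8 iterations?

.....*..*...*.
....*..*...*..
...*..*...*...
..*..*...*....
.*..*...*.....
*..*...*......
..*...*......*
.*...*......*.

.*...*......*.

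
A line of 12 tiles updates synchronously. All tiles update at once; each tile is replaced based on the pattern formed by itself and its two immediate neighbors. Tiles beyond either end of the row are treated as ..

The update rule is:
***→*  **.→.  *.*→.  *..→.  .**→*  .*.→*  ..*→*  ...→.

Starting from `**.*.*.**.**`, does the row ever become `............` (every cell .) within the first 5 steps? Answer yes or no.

*..*.*.*..*.
*.**.*.*.**.
*.*..*.*.*..
*.*.**.*.*..
*.*.*..*.*..
step 5 is *.*.*..*.*.., still not uniform .

no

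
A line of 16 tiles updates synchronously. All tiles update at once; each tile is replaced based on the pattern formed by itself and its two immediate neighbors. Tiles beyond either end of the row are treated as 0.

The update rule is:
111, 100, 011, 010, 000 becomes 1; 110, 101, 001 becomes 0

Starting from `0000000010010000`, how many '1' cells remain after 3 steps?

12

1111111011011111
1111110010011110
1111101011011101
count of 1: 12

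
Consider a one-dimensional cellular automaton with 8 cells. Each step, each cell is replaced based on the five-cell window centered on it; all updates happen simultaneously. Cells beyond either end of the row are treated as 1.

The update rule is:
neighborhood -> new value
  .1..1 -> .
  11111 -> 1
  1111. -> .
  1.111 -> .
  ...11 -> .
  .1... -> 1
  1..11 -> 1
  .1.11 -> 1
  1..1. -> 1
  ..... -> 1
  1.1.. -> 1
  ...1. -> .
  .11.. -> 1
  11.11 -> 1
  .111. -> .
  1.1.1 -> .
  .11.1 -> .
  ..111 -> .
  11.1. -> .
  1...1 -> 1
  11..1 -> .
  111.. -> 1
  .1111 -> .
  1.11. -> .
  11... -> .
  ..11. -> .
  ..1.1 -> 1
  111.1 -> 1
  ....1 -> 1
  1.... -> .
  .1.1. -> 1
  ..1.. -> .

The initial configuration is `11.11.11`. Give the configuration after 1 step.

.11..1..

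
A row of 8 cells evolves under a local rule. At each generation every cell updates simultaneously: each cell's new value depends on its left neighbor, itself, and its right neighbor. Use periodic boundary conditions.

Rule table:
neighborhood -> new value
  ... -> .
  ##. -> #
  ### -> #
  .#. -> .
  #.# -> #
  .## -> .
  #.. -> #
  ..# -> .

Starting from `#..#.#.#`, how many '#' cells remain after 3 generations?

##..#.#.
.##..#.#
#.##..#.
count of #: 4

4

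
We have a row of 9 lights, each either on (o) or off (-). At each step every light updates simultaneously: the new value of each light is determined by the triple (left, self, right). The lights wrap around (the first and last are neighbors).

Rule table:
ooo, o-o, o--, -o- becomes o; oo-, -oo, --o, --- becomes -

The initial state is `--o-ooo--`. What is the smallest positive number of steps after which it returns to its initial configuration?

36

step 1: --oo-o-o-
step 2: ----ooooo
step 3: o----ooo-
step 4: oo----o-o
step 5: o-o---oo-
step 6: oooo----o
step 7: ooo-o----
step 8: -o-ooo---
step 9: -oo-o-o--
step 10: ---ooooo-
step 11: ----ooo-o
step 12: o----o-oo
step 13: -o---oo-o
step 14: ooo----oo
step 15: oo-o----o
step 16: o-ooo----
step 17: oo-o-o---
step 18: --ooooo--
step 19: ---ooo-o-
step 20: ----o-ooo
step 21: o---oo-o-
step 22: oo----ooo
step 23: o-o----oo
step 24: -ooo----o
step 25: o-o-o---o
step 26: -ooooo---
step 27: --ooo-o--
step 28: ---o-ooo-
step 29: ---oo-o-o
step 30: o----oooo
step 31: -o----ooo
step 32: ooo----o-
step 33: -o-o---oo
step 34: ooooo----
step 35: -ooo-o---
step 36: --o-ooo--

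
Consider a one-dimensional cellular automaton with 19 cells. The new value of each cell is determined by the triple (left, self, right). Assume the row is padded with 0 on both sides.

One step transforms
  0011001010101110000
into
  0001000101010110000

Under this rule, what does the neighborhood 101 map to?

1

At position 7 the neighborhood is 101; the next row has 1 there.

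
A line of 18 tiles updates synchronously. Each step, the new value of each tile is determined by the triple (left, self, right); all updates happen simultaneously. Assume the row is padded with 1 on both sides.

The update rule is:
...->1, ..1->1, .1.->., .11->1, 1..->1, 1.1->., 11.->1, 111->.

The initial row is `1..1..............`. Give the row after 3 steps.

11...1111111111111

111.11111111111111
..1.1.............
11...1111111111111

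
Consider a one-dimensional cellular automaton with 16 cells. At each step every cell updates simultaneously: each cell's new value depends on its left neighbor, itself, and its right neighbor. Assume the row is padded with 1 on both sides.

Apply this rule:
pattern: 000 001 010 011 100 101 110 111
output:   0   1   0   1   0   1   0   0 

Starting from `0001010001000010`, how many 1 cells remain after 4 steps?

0010100010000101
0101000100001011
1010001000010110
0100010000101101
count of 1: 6

6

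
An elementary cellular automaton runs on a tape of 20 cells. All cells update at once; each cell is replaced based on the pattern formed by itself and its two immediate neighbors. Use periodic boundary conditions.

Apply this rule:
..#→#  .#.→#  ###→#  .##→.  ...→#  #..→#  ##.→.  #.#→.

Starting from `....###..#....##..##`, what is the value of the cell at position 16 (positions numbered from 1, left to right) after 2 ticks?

#

tick 1: ####.#.#######..##..
tick 2: .##..#..#####.##..##
position 16 holds #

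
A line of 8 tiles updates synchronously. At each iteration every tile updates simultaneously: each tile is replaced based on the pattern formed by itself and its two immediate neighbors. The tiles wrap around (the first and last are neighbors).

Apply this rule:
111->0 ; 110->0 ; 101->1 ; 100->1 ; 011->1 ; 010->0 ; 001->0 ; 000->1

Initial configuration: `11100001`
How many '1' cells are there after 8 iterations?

iteration 1: 00011101
iteration 2: 11010010
iteration 3: 10101001
iteration 4: 01010101
iteration 5: 10101010
iteration 6: 01010101  (repeats iteration 4; period 2)
iteration 8: 01010101
count of 1: 4

4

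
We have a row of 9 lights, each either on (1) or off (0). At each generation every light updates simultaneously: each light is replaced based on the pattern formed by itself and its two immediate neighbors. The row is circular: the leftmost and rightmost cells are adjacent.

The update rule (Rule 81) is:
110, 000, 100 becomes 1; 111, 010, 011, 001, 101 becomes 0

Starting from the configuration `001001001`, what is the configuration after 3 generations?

001001001

100100100
010010010
001001001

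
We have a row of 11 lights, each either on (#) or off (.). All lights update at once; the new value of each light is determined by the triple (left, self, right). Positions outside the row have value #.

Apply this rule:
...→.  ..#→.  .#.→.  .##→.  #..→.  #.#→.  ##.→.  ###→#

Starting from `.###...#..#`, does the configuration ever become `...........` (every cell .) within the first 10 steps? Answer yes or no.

yes

..#........
...........
all cells are . at step 2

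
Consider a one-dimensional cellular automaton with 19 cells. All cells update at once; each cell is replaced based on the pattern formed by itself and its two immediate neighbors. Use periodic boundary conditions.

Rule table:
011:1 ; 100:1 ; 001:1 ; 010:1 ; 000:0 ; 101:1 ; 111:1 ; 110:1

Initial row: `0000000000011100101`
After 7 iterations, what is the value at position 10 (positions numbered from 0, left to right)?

1

iteration 1: 1000000000111111111
iteration 2: 1100000001111111111
iteration 3: 1110000011111111111
iteration 4: 1111000111111111111
iteration 5: 1111101111111111111
iteration 6: 1111111111111111111
iteration 7: 1111111111111111111
position 10 holds 1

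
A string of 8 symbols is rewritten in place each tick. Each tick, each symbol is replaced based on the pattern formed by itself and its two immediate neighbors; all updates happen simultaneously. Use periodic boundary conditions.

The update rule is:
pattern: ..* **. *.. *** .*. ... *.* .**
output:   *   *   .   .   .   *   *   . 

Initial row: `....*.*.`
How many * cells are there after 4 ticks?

****.*..
...**..*
.**.*.*.
*.**.*..
count of *: 4

4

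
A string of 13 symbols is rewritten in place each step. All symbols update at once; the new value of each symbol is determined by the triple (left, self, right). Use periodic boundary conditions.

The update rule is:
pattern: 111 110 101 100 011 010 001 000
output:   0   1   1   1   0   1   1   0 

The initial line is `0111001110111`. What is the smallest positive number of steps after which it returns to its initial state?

26

1001110011001
1110011101110
0011100110011
1100111011101
0111001100110
1001110111011
1110011001100
0011101110111
1100110011001
0111011101110
1001100110011
1110111011100
0011001100111
1101110111001
0110011001110
1011101110011
1100110011100
0111011100111
1001100111001
1110111001110
0011001110011
1101110011101
0110011100110
1011100111011
1100111001100
0111001110111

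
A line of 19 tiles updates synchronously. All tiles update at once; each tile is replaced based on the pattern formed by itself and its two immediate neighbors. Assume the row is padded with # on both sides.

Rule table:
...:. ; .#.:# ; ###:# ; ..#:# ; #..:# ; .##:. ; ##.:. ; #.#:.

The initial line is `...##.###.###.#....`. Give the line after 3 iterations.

#.#....#...#..##..#
..##..###.####..##.
##..##.#...##.##...

##..##.#...##.##...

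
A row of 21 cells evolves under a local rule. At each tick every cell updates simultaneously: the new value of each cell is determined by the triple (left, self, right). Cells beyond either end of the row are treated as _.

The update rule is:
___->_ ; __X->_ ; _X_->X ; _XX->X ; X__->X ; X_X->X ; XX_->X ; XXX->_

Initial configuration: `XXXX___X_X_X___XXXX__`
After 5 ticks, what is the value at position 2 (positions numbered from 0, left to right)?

_

tick 1: X__XX__XXXXXX__X__XX_
tick 2: XX_XXX_X____XX_XX_XXX
tick 3: XXXX_XXXX___XXXXXXX_X
tick 4: X__XXX__XX__X_____XXX
tick 5: XX_X_XX_XXX_XX____X_X
position 2 holds _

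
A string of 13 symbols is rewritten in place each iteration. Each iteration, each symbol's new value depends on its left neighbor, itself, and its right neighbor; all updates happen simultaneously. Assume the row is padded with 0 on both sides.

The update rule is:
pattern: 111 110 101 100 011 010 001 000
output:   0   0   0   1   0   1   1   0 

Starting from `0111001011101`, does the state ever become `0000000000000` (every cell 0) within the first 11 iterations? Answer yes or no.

1000111000001
1101000100011
0001101110100
0010000000110
0111000001001
1000100011111
1101110100000
0000000110000
0000001001000
0000011111100
0000100000010
iteration 11 is 0000100000010, still not uniform 0

no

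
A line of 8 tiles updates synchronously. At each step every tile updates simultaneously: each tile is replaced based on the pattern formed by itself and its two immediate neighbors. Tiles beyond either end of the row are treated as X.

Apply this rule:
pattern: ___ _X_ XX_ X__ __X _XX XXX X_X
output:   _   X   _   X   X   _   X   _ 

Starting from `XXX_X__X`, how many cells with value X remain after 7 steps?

3

step 1: XX__XXX_
step 2: X_XX_X__
step 3: _____XXX
step 4: X___X_XX
step 5: _X_XX__X
step 6: _X___XX_
step 7: _XX_X___
count of X: 3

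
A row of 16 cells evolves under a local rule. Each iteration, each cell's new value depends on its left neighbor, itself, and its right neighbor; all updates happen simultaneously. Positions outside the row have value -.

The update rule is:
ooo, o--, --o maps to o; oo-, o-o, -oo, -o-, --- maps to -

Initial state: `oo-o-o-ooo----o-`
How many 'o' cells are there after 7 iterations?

--------o-o--o-o
-------o---oo---
------o-o-o--o--
-----o-----oo-o-
----o-o---o----o
---o---o-o-o--o-
--o-o-o-----oo-o
count of o: 6

6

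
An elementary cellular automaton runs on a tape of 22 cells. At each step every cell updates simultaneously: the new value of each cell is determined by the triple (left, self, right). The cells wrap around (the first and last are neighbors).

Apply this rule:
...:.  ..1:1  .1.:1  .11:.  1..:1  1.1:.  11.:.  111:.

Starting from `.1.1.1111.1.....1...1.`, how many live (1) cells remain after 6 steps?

8

11.1......11...111.111
...11....1..1.1.......
..1..1..11111.11......
.1111111........1.....
1.......1......111....
11.....111....1...1..1
count of 1: 8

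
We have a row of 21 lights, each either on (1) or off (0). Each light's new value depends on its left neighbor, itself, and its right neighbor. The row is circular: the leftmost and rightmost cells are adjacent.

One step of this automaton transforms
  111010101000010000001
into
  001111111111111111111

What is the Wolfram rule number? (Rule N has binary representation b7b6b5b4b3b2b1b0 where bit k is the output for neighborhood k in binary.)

127

position 0: 111 → 0  (bit 7 = 0)
position 2: 110 → 1  (bit 6 = 1)
position 3: 101 → 1  (bit 5 = 1)
position 9: 100 → 1  (bit 4 = 1)
position 20: 011 → 1  (bit 3 = 1)
position 4: 010 → 1  (bit 2 = 1)
position 12: 001 → 1  (bit 1 = 1)
position 10: 000 → 1  (bit 0 = 1)
bits b7..b0 = 01111111 = 127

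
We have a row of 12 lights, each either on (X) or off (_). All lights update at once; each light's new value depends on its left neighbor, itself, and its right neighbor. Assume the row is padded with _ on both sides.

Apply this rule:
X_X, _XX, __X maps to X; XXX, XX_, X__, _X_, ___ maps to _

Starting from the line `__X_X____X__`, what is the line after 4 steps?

_X_X____X___
X_X____X____
_X____X_____
X____X______

X____X______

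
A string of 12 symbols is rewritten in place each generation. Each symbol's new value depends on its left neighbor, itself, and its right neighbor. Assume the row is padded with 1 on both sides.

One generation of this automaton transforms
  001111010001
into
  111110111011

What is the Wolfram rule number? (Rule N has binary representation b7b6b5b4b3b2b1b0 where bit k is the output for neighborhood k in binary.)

190

position 3: 111 → 1  (bit 7 = 1)
position 5: 110 → 0  (bit 6 = 0)
position 6: 101 → 1  (bit 5 = 1)
position 0: 100 → 1  (bit 4 = 1)
position 2: 011 → 1  (bit 3 = 1)
position 7: 010 → 1  (bit 2 = 1)
position 1: 001 → 1  (bit 1 = 1)
position 9: 000 → 0  (bit 0 = 0)
bits b7..b0 = 10111110 = 190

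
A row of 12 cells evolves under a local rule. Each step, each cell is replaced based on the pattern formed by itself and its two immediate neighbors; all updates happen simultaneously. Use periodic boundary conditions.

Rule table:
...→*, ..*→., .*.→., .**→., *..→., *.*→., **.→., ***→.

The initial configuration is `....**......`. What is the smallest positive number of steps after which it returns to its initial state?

2

***....*****
....**......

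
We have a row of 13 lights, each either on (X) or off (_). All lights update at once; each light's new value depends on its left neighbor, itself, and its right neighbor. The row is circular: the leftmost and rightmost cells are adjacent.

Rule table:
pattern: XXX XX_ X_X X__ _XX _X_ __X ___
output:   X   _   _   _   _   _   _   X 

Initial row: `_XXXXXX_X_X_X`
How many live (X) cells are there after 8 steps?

step 1: __XXXX_______
step 2: X__XX__XXXXXX
step 3: ________XXXXX
step 4: _XXXXXX__XXX_
step 5: __XXXX____X__
step 6: X__XX__XX___X
step 7: __________X__
step 8: XXXXXXXXX___X
count of X: 10

10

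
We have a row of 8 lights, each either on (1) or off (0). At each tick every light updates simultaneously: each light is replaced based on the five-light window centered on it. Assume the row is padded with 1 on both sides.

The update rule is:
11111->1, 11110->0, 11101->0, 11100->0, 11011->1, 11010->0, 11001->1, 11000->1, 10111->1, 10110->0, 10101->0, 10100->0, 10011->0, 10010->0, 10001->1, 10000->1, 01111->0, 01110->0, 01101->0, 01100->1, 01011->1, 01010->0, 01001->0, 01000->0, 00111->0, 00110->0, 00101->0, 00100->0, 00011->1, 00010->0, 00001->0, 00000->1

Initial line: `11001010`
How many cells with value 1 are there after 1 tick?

2

00100001
count of 1: 2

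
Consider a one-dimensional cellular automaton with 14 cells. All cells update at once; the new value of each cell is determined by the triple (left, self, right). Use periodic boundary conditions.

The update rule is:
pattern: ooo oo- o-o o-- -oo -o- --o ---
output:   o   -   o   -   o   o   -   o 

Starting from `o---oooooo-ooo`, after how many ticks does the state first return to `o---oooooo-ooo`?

--o-ooooo-oooo
--oooooo-oooo-
o-ooooo-oooo--
oooooo-oooo---
ooooo-oooo--o-
oooo-oooo---oo
ooo-oooo--o-oo
oo-oooo---oooo
o-oooo--o-oooo
-oooo---oooooo
oooo--o-ooooo-
ooo---oooooo-o
oo--o-ooooo-oo
o---oooooo-ooo

14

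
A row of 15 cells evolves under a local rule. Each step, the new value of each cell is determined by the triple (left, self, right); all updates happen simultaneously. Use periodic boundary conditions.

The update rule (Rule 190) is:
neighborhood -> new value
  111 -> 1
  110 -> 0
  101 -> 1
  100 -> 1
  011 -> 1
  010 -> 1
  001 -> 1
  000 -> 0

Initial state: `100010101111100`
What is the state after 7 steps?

111111011110111

step 1: 110111111111011
step 2: 101111111110111
step 3: 011111111101111
step 4: 111111111011110
step 5: 111111110111101
step 6: 111111101111011
step 7: 111111011110111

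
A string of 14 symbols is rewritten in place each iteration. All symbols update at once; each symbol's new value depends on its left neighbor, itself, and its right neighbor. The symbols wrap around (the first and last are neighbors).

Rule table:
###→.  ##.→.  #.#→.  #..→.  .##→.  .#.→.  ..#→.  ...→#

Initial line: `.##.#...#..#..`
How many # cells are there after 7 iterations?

2

iteration 1: ......#......#
iteration 2: .####...####..
iteration 3: ......#......#  (repeats iteration 1; period 2)
iteration 7: ......#......#
count of #: 2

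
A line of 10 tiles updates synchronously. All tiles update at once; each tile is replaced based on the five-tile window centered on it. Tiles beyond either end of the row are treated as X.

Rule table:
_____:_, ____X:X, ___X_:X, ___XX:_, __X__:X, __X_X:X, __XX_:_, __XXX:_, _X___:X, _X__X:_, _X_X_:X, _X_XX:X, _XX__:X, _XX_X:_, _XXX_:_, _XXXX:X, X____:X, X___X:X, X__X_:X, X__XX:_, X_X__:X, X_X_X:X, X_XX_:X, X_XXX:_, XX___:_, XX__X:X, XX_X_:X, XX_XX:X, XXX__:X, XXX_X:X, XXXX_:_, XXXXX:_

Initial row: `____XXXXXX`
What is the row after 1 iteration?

_XX__X____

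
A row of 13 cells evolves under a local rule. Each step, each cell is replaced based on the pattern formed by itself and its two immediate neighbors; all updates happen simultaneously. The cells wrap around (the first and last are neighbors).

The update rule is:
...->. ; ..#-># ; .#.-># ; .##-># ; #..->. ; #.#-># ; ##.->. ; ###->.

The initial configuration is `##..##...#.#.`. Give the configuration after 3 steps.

step 1: #..##...#####
step 2: ..##...##....
step 3: .##...##.....

.##...##.....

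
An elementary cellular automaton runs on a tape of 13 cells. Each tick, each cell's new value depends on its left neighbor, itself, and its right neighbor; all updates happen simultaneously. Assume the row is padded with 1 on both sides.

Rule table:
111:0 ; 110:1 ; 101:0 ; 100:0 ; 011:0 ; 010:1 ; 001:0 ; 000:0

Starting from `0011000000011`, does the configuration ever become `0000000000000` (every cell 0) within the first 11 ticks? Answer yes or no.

0001000000000
0001000000000  (fixed point — unchanged through tick 11)
tick 11 is 0001000000000, still not uniform 0

no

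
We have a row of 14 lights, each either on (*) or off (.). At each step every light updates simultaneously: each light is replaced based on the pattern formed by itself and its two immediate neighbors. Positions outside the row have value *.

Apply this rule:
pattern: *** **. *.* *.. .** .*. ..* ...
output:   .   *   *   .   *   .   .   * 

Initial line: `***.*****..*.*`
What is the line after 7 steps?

***.**..*.****

..***...*...**
..*.*.*...*.*.
...*.*..*..*.*
.*..*.......**
*.....*****.*.
*.***.*...**.*
***.**..*.****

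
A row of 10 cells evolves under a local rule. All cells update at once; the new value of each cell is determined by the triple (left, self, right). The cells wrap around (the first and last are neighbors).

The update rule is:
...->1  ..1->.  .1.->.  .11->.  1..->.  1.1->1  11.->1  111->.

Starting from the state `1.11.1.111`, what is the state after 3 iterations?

11.11.1...
.11.11..1.
..11.1....

..11.1....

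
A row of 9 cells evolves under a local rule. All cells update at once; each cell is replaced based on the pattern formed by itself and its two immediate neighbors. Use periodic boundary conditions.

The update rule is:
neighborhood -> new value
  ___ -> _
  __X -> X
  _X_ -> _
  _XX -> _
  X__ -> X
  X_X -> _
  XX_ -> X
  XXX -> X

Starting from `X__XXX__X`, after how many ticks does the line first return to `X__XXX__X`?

XXX_XXXX_
_XX__XXX_
X_XXX_XXX
X__XX__XX
XXX_XXX_X
XXX__XX__
_XXXX_XXX
__XXX__XX
XX_XXXX_X
XX__XXX__
_XXX_XXXX
__XX__XXX
XX_XXX_XX
XX__XX__X
XXXX_XXX_
_XXX__XX_
X_XXXX_XX
X__XXX__X

18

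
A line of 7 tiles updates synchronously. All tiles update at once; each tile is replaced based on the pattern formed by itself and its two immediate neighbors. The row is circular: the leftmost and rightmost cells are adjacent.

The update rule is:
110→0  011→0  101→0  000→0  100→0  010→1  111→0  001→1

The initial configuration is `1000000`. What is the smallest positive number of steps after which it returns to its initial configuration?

14

1000001
0000010
0000110
0001000
0011000
0100000
1100000
0000001
0000011
0000100
0001100
0010000
0110000
1000000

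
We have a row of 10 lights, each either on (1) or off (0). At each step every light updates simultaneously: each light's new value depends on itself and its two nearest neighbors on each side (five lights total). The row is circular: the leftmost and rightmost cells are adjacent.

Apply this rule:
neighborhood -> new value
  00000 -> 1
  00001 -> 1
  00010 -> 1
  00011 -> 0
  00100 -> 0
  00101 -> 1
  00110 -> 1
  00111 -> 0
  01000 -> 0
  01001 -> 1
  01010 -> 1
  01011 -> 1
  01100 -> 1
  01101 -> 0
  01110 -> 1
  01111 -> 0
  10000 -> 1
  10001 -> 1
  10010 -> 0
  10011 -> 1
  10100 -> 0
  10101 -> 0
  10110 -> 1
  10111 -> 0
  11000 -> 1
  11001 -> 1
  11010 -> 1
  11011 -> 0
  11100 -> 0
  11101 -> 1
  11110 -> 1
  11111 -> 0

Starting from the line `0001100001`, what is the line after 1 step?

0101111110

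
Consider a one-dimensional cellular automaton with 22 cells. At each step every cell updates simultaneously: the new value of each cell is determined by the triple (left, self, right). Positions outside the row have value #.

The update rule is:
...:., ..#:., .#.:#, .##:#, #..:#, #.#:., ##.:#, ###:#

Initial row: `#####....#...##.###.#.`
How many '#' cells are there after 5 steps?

17

step 1: ######...##..##.###.#.
step 2: #######..###.##.###.#.
step 3: ########.###.##.###.#.
step 4: ########.###.##.###.#.  (fixed point — unchanged through step 5)
count of #: 17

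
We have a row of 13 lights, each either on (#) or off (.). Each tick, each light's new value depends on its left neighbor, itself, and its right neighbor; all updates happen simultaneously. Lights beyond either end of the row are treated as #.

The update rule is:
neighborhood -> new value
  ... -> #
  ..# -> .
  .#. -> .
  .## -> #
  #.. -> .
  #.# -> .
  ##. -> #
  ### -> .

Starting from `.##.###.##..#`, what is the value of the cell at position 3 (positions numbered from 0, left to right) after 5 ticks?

.##.#.#.##..#
.##.....##..#
.##.###.##..#  (repeats tick 0; period 3)
tick 5: .##.....##..#
position 3 holds .

.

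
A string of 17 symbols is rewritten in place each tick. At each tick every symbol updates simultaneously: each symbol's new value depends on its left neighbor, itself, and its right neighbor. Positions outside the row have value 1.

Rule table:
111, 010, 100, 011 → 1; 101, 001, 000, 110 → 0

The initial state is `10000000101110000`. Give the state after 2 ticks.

01000000101101000
01100000101001100

01100000101001100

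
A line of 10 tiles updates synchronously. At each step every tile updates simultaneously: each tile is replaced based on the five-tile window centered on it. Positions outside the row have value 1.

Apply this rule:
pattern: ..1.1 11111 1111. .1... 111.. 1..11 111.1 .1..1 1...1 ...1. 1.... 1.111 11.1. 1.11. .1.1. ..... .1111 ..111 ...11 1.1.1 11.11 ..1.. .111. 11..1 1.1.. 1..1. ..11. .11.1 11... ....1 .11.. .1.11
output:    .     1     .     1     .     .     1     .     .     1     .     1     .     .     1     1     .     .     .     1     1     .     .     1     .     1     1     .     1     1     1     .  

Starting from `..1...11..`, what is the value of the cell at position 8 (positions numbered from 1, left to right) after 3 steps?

.

11.1..111.
.1......11
..1.111...
position 8 holds .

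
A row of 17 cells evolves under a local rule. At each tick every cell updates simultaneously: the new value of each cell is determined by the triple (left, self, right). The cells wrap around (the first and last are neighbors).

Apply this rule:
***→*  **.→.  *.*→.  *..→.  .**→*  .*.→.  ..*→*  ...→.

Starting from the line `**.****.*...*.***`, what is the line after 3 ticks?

.***.....*..****.

*..***.....*..***
..***.....*..****
.***.....*..****.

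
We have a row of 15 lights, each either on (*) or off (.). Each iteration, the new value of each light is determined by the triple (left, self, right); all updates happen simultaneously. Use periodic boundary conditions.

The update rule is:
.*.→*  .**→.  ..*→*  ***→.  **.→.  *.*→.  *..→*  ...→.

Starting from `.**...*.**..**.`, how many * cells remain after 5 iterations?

5

iteration 1: *..*.**...**..*
iteration 2: .***...*.*..**.
iteration 3: *...*.**.***..*
iteration 4: .*.**.......**.
iteration 5: **...*.....*..*
count of *: 5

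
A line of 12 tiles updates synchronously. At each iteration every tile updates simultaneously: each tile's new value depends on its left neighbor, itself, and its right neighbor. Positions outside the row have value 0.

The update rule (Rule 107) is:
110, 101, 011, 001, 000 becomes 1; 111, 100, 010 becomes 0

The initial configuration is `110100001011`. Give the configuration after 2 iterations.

101011011101

111001110111
101011011101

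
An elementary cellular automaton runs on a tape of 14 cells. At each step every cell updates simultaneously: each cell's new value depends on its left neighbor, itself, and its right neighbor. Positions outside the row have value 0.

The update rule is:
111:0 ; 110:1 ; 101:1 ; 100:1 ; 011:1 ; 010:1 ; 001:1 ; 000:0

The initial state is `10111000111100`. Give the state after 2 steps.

step 1: 11101101100110
step 2: 10111111111111

10111111111111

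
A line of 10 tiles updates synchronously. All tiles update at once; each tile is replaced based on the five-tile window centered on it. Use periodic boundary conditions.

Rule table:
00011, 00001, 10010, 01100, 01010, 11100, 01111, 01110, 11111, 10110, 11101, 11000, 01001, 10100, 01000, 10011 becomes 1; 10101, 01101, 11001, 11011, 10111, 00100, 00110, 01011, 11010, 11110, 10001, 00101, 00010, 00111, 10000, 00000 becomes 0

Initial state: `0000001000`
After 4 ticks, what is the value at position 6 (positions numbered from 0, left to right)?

0

0000100100
0010011010
0001100011
1010110101
position 6 holds 0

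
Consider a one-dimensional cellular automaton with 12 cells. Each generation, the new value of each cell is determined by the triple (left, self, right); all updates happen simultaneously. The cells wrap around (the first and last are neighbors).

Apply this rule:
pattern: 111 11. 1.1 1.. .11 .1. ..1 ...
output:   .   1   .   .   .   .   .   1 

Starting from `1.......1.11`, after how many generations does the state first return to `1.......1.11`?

generation 1: 1.11111.....
generation 2: ......1.111.
generation 3: 11111.....1.
generation 4: ....1.111...
generation 5: 111.....1.11
generation 6: ..1.111.....
generation 7: 1.....1.1111
generation 8: 1.111.......
generation 9: ....1.11111.
generation 10: 111.......1.
generation 11: ..1.11111...
generation 12: 1.......1.11

12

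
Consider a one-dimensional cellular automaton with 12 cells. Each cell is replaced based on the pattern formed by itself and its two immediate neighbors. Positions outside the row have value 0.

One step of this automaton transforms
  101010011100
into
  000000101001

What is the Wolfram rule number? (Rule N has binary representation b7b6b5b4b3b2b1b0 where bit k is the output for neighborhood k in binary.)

position 8: 111 → 1  (bit 7 = 1)
position 9: 110 → 0  (bit 6 = 0)
position 1: 101 → 0  (bit 5 = 0)
position 5: 100 → 0  (bit 4 = 0)
position 7: 011 → 0  (bit 3 = 0)
position 0: 010 → 0  (bit 2 = 0)
position 6: 001 → 1  (bit 1 = 1)
position 11: 000 → 1  (bit 0 = 1)
bits b7..b0 = 10000011 = 131

131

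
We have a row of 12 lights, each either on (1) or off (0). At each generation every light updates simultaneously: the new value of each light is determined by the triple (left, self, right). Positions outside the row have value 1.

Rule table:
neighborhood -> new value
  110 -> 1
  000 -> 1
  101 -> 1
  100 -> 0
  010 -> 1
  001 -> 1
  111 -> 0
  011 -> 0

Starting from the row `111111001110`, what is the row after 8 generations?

000001010011
011111110100
100000011101
101111100110
110000101011
010111111100
111000000101
001011111110

001011111110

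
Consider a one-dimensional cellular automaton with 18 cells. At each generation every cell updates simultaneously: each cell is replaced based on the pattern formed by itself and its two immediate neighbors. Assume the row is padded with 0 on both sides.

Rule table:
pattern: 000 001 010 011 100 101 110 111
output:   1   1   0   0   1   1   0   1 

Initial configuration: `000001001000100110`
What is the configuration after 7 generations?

101010110101011001

111110110111011001
011101001010100110
101010110101011001
010101001010100110
101010110101011001  (repeats generation 3; period 2)
generation 7: 101010110101011001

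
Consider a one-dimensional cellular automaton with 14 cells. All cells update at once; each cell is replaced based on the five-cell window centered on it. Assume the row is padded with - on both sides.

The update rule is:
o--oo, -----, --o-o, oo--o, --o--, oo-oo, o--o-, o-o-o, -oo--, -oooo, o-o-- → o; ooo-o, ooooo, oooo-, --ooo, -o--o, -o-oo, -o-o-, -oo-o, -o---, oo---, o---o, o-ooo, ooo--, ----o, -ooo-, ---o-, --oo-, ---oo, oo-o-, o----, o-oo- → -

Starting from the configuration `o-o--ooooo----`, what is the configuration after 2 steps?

o-o-o-o-----oo
o-o-o-o--o---o

o-o-o-o--o---o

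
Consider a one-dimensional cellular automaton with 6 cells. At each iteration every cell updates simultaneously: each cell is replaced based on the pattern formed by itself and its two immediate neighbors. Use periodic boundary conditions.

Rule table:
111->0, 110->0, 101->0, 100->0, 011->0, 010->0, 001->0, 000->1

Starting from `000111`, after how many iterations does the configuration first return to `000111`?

2

010000
000111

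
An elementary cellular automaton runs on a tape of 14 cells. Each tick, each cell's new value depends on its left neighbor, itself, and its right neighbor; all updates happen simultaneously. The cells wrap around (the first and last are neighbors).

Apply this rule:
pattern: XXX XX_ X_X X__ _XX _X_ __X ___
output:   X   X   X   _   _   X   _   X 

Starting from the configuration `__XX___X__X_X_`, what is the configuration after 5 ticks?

tick 1: X__X_X_X__XXX_
tick 2: X__XXXXX___XXX
tick 3: X___XXXX_X__XX
tick 4: X_X__XXXXX___X
tick 5: XXX___XXXX_X__

XXX___XXXX_X__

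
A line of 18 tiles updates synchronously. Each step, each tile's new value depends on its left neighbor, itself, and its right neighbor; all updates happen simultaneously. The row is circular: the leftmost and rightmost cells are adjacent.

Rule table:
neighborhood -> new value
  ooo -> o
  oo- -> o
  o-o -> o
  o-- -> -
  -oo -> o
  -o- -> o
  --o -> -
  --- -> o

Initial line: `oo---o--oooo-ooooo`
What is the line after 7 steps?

oo-o-o--oooooooooo
oooooo--oooooooooo
oooooo--oooooooooo  (fixed point — unchanged through step 7)

oooooo--oooooooooo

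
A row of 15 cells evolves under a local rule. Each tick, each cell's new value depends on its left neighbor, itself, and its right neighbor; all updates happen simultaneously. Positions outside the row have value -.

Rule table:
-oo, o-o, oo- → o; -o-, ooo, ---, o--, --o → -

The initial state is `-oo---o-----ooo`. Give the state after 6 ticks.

-oo---------o-o
-oo----------o-
-oo------------
-oo------------  (fixed point — unchanged through tick 6)

-oo------------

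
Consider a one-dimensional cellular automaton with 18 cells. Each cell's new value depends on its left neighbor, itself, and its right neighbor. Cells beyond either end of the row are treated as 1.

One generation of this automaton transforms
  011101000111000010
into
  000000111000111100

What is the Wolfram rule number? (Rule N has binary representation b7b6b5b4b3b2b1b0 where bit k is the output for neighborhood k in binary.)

19

position 2: 111 → 0  (bit 7 = 0)
position 3: 110 → 0  (bit 6 = 0)
position 0: 101 → 0  (bit 5 = 0)
position 6: 100 → 1  (bit 4 = 1)
position 1: 011 → 0  (bit 3 = 0)
position 5: 010 → 0  (bit 2 = 0)
position 8: 001 → 1  (bit 1 = 1)
position 7: 000 → 1  (bit 0 = 1)
bits b7..b0 = 00010011 = 19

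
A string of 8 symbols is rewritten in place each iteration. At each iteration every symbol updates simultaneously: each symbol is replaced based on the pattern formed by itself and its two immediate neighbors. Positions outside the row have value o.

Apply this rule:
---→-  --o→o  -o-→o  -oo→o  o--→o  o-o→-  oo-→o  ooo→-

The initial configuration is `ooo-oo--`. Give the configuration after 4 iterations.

ooo-oo-o

iteration 1: --o-oooo
iteration 2: ooo-o---
iteration 3: --o-oo-o
iteration 4: ooo-oo-o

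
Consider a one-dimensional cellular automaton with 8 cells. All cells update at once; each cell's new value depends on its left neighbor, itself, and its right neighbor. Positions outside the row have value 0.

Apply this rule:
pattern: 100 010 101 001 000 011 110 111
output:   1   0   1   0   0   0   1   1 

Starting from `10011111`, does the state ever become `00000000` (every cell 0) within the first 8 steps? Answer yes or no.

01001111
00100111
00010011
00001001
00000100
00000010
00000001
00000000
all cells are 0 at step 8

yes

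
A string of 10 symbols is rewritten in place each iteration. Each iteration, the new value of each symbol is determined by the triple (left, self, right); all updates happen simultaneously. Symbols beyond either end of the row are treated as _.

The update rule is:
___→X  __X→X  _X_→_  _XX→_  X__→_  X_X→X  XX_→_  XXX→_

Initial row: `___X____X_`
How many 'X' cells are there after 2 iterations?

XXX__XXX__
____X____X
count of X: 2

2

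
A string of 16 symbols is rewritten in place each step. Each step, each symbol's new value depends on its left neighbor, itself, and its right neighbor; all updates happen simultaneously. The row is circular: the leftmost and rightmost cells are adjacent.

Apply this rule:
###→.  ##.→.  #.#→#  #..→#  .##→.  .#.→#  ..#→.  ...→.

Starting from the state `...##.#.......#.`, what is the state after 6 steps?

step 1: .....###......##
step 2: #.......#.......
step 3: ##......##......
step 4: ..#.......#.....
step 5: ..##......##....
step 6: ....#.......#...

....#.......#...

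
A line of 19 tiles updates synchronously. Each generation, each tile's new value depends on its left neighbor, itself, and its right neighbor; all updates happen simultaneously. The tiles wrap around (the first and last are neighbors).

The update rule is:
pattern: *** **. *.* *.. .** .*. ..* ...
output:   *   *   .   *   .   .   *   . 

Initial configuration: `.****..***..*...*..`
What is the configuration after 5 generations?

generation 1: *.*****.****.*.*.*.
generation 2: ...****..***.......
generation 3: ..*.*****.***......
generation 4: .*...****..***.....
generation 5: *.*.*.*****.***....

*.*.*.*****.***....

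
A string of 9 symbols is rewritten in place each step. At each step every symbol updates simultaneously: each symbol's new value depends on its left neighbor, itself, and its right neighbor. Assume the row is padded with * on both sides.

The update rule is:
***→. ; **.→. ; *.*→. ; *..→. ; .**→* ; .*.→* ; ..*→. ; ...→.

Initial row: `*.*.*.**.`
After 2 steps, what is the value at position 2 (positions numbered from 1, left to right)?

step 1: ..*.*.*..
step 2: ..*.*.*..
position 2 holds .

.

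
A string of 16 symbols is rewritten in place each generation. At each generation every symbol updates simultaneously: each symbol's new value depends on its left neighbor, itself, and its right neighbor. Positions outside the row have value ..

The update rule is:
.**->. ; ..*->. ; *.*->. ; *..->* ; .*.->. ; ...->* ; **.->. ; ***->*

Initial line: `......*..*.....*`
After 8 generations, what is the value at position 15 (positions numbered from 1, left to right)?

generation 1: *****..*..****..
generation 2: .***.*..*..**.**
generation 3: ..*...*..*......
generation 4: *..**..*..******
generation 5: .*...*..*..****.
generation 6: ..**..*..*..**.*
generation 7: *...*..*..*.....
generation 8: .**..*..*..*****
position 15 holds *

*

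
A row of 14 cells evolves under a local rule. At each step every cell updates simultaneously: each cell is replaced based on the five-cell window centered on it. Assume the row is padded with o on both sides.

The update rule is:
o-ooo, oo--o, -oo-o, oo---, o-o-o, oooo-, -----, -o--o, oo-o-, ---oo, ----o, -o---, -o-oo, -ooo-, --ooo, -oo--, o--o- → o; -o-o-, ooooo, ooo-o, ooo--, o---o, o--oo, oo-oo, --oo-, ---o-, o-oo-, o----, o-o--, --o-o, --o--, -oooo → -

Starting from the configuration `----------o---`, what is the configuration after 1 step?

o-ooooooo--o-o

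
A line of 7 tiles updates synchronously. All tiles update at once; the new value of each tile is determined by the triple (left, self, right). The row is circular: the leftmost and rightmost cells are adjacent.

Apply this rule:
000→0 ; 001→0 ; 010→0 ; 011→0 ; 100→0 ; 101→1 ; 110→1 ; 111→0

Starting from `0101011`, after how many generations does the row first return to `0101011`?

1010101
1101010
0110101
1011010
0101101
1010110
0101011

7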